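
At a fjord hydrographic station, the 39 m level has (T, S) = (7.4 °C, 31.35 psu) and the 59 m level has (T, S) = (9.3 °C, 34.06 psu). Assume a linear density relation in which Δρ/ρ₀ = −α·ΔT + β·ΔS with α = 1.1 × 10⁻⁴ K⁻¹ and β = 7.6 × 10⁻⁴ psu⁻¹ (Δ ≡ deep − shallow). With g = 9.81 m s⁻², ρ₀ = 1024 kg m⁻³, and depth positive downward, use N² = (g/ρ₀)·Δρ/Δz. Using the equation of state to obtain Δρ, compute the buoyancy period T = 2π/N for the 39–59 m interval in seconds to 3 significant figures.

ΔT = +1.9 K, ΔS = +2.71 psu (deep − shallow).
Δρ/ρ₀ = −αΔT + βΔS = -2.09 × 10⁻⁴ + 2.0596 × 10⁻³ = 1.8506 × 10⁻³, so Δρ ≈ 1.895 kg m⁻³.
N² = (g/ρ₀)·Δρ/Δz = g·(Δρ/ρ₀)/Δz = 9.81 × 1.8506 × 10⁻³ / 20 = 9.0772 × 10⁻⁴ s⁻².
N = √(9.0772 × 10⁻⁴) = 0.030128 rad s⁻¹ → T = 2π/N = 208.55 s ≈ 209 s.

209 s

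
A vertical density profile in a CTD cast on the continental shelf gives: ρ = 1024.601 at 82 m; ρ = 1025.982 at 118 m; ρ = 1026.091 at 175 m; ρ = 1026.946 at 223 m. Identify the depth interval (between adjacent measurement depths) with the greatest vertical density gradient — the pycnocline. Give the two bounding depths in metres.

Compute the density gradient over each adjacent pair:
  82–118 m: Δρ/Δz = 1.381/36 = 0.038 kg m⁻⁴
  118–175 m: Δρ/Δz = 0.109/57 = 1.9 × 10⁻³ kg m⁻⁴
  175–223 m: Δρ/Δz = 0.855/48 = 0.018 kg m⁻⁴
The largest gradient is in the 82–118 m interval — the pycnocline.

82–118 m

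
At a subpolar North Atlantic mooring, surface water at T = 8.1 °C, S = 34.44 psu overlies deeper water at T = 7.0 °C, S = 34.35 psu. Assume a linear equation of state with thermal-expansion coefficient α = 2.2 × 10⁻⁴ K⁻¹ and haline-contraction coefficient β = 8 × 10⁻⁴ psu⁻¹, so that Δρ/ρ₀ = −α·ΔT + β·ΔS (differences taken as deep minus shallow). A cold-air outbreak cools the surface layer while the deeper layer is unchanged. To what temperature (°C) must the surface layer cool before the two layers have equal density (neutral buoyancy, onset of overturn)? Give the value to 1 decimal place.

Neutral buoyancy requires Δρ = 0, i.e. −α(T_deep − T_surf′) + β(S_deep − S_surf) = 0.
T_surf′ = T_deep − (β/α)·ΔS = 7.0 − (8 × 10⁻⁴/2.2 × 10⁻⁴)·(-0.09) = 7.327 °C.
Cooling required: 8.1 − (7.327) = 0.773 °C.

7.3 °C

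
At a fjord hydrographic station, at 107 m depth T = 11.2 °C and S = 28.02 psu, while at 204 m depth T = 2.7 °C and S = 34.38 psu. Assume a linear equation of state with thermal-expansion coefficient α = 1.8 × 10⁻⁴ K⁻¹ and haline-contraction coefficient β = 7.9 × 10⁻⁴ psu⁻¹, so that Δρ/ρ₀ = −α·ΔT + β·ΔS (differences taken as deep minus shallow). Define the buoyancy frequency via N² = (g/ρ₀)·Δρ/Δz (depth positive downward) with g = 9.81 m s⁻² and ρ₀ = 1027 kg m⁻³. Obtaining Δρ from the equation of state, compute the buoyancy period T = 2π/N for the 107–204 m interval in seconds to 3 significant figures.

244 s

ΔT = -8.5 K, ΔS = +6.36 psu (deep − shallow).
Δρ/ρ₀ = −αΔT + βΔS = 1.53 × 10⁻³ + 5.0244 × 10⁻³ = 6.5544 × 10⁻³, so Δρ ≈ 6.731 kg m⁻³.
N² = (g/ρ₀)·Δρ/Δz = g·(Δρ/ρ₀)/Δz = 9.81 × 6.5544 × 10⁻³ / 97 = 6.6287 × 10⁻⁴ s⁻².
N = √(6.6287 × 10⁻⁴) = 0.025746 rad s⁻¹ → T = 2π/N = 244.05 s ≈ 244 s.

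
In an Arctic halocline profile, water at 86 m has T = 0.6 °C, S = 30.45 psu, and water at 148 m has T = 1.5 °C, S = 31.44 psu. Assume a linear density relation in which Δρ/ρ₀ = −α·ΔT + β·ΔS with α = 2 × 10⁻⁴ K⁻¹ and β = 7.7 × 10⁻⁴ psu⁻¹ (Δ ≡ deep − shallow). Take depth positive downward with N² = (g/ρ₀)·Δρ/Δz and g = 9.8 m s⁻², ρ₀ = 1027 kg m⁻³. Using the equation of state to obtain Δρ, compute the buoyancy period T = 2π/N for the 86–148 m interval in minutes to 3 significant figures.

10.9 min

ΔT = +0.9 K, ΔS = +0.99 psu (deep − shallow).
Δρ/ρ₀ = −αΔT + βΔS = -1.80 × 10⁻⁴ + 7.623 × 10⁻⁴ = 5.823 × 10⁻⁴, so Δρ ≈ 0.5980 kg m⁻³.
N² = (g/ρ₀)·Δρ/Δz = g·(Δρ/ρ₀)/Δz = 9.8 × 5.823 × 10⁻⁴ / 62 = 9.2041 × 10⁻⁵ s⁻².
N = √(9.2041 × 10⁻⁵) = 9.5938 × 10⁻³ rad s⁻¹ → T = 2π/N = 654.92 s = 10.915 min ≈ 10.9 min.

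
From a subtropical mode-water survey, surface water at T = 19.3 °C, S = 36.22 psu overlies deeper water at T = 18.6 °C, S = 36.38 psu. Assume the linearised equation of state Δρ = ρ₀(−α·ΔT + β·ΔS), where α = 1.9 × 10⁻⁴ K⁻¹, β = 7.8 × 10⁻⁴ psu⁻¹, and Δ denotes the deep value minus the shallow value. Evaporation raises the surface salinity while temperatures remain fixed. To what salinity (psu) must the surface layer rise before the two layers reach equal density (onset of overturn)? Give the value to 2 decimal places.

Neutral buoyancy requires −α(T_deep − T_surf) + β(S_deep − S_surf′) = 0.
S_surf′ = S_deep − (α/β)·ΔT = 36.38 − (1.9 × 10⁻⁴/7.8 × 10⁻⁴)·(-0.7) = 36.5505 psu.
Increase required: 36.5505 − 36.22 = 0.3305 psu.

36.55 psu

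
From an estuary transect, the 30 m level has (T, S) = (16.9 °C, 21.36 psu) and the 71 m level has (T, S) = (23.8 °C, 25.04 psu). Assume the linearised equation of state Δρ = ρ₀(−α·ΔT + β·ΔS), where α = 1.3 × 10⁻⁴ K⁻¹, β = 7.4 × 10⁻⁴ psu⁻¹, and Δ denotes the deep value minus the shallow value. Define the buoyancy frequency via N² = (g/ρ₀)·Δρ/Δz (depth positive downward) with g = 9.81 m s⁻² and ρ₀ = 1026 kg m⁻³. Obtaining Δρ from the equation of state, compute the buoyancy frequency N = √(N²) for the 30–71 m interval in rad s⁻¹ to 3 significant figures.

0.0209 rad s⁻¹

ΔT = +6.9 K, ΔS = +3.68 psu (deep − shallow).
Δρ/ρ₀ = −αΔT + βΔS = -8.97 × 10⁻⁴ + 2.7232 × 10⁻³ = 1.8262 × 10⁻³, so Δρ ≈ 1.874 kg m⁻³.
N² = (g/ρ₀)·Δρ/Δz = g·(Δρ/ρ₀)/Δz = 9.81 × 1.8262 × 10⁻³ / 41 = 4.3695 × 10⁻⁴ s⁻².
N = √(4.3695 × 10⁻⁴) = 0.020903 rad s⁻¹ ≈ 0.0209 rad s⁻¹.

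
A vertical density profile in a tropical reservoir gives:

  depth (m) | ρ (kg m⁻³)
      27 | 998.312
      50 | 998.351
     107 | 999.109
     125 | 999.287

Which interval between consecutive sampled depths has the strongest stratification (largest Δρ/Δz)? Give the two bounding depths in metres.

50–107 m

Compute the density gradient over each adjacent pair:
  27–50 m: Δρ/Δz = 0.039/23 = 1.7 × 10⁻³ kg m⁻⁴
  50–107 m: Δρ/Δz = 0.758/57 = 0.013 kg m⁻⁴
  107–125 m: Δρ/Δz = 0.178/18 = 9.9 × 10⁻³ kg m⁻⁴
The largest gradient is in the 50–107 m interval — the pycnocline.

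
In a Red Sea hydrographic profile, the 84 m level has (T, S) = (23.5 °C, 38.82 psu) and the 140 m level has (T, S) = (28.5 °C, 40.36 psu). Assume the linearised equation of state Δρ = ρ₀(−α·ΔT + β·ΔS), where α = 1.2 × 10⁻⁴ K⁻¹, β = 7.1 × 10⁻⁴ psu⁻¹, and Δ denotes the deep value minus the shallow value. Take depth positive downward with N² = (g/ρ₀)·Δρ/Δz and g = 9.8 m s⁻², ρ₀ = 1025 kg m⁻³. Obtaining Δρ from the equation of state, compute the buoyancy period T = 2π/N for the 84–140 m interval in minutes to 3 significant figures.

ΔT = +5.0 K, ΔS = +1.54 psu (deep − shallow).
Δρ/ρ₀ = −αΔT + βΔS = -6.00 × 10⁻⁴ + 1.0934 × 10⁻³ = 4.934 × 10⁻⁴, so Δρ ≈ 0.5057 kg m⁻³.
N² = (g/ρ₀)·Δρ/Δz = g·(Δρ/ρ₀)/Δz = 9.8 × 4.934 × 10⁻⁴ / 56 = 8.6345 × 10⁻⁵ s⁻².
N = √(8.6345 × 10⁻⁵) = 9.2922 × 10⁻³ rad s⁻¹ → T = 2π/N = 676.18 s = 11.270 min ≈ 11.3 min.

11.3 min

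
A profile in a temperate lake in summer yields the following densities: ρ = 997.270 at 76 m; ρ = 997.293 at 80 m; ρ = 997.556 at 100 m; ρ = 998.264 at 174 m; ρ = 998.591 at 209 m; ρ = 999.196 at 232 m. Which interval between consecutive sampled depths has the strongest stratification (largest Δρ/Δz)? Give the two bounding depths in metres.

209–232 m

Compute the density gradient over each adjacent pair:
  76–80 m: Δρ/Δz = 0.023/4 = 5.7 × 10⁻³ kg m⁻⁴
  80–100 m: Δρ/Δz = 0.263/20 = 0.013 kg m⁻⁴
  100–174 m: Δρ/Δz = 0.708/74 = 9.6 × 10⁻³ kg m⁻⁴
  174–209 m: Δρ/Δz = 0.327/35 = 9.3 × 10⁻³ kg m⁻⁴
  209–232 m: Δρ/Δz = 0.605/23 = 0.026 kg m⁻⁴
The largest gradient is in the 209–232 m interval — the pycnocline.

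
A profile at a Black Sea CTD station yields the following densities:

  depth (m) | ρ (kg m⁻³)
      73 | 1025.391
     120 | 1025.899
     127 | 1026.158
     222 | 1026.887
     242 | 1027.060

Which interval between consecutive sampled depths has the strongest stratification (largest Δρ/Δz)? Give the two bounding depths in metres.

120–127 m

Compute the density gradient over each adjacent pair:
  73–120 m: Δρ/Δz = 0.508/47 = 0.011 kg m⁻⁴
  120–127 m: Δρ/Δz = 0.259/7 = 0.037 kg m⁻⁴
  127–222 m: Δρ/Δz = 0.729/95 = 7.7 × 10⁻³ kg m⁻⁴
  222–242 m: Δρ/Δz = 0.173/20 = 8.6 × 10⁻³ kg m⁻⁴
The largest gradient is in the 120–127 m interval — the pycnocline.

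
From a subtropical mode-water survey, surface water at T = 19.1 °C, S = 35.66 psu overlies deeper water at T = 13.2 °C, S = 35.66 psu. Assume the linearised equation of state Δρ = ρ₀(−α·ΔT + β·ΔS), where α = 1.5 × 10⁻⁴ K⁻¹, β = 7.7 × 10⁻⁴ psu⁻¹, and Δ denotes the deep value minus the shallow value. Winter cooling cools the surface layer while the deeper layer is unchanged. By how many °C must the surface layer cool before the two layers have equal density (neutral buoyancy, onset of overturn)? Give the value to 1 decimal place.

Neutral buoyancy requires Δρ = 0, i.e. −α(T_deep − T_surf′) + β(S_deep − S_surf) = 0.
T_surf′ = T_deep − (β/α)·ΔS = 13.2 − (7.7 × 10⁻⁴/1.5 × 10⁻⁴)·(+0.00) = 13.200 °C.
Cooling required: 19.1 − (13.200) = 5.900 °C.

5.9 °C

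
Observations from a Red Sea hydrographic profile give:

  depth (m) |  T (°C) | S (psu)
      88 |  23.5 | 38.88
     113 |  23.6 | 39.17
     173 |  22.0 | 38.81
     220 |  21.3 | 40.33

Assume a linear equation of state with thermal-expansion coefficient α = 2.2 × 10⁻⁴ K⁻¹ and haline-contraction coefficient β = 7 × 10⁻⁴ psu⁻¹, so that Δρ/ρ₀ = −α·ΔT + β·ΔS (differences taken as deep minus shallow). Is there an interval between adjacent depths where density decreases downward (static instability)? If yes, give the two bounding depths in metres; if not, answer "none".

Evaluate Δρ/ρ₀ = −αΔT + βΔS across each adjacent pair:
  88–113 m: −αΔT+βΔS = −(2.2 × 10⁻⁴)(+0.1)+(7 × 10⁻⁴)(+0.29) = 1.8 × 10⁻⁴ → stable
  113–173 m: −αΔT+βΔS = −(2.2 × 10⁻⁴)(-1.6)+(7 × 10⁻⁴)(-0.36) = 1.0 × 10⁻⁴ → stable
  173–220 m: −αΔT+βΔS = −(2.2 × 10⁻⁴)(-0.7)+(7 × 10⁻⁴)(+1.52) = 1.2 × 10⁻³ → stable
Every interval has Δρ > 0: the column is stably stratified throughout.

none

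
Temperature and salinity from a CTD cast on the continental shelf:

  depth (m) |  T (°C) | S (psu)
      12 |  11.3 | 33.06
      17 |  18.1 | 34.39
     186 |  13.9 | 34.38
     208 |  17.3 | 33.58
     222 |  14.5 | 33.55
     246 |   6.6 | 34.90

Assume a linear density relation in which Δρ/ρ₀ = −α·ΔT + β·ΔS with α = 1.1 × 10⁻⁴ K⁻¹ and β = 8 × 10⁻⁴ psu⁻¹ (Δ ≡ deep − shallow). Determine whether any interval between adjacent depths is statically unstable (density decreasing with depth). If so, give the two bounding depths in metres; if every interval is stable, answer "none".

186–208 m

Evaluate Δρ/ρ₀ = −αΔT + βΔS across each adjacent pair:
  12–17 m: −αΔT+βΔS = −(1.1 × 10⁻⁴)(+6.8)+(8 × 10⁻⁴)(+1.33) = 3.2 × 10⁻⁴ → stable
  17–186 m: −αΔT+βΔS = −(1.1 × 10⁻⁴)(-4.2)+(8 × 10⁻⁴)(-0.01) = 4.5 × 10⁻⁴ → stable
  186–208 m: −αΔT+βΔS = −(1.1 × 10⁻⁴)(+3.4)+(8 × 10⁻⁴)(-0.80) = -1.0 × 10⁻³ → UNSTABLE
  208–222 m: −αΔT+βΔS = −(1.1 × 10⁻⁴)(-2.8)+(8 × 10⁻⁴)(-0.03) = 2.8 × 10⁻⁴ → stable
  222–246 m: −αΔT+βΔS = −(1.1 × 10⁻⁴)(-7.9)+(8 × 10⁻⁴)(+1.35) = 1.9 × 10⁻³ → stable
The 186–208 m interval has Δρ < 0: lighter water underlies denser water.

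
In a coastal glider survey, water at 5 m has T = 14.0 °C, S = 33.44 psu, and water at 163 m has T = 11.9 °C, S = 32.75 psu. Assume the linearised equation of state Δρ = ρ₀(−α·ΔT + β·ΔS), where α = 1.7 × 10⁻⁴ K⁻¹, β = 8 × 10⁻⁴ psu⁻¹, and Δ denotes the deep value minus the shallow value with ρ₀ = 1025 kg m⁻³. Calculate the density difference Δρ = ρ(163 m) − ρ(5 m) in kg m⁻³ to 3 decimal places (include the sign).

-0.200 kg m⁻³

ΔT = -2.1 K, ΔS = -0.69 psu (deep − shallow).
Δρ/ρ₀ = −(1.7 × 10⁻⁴)(-2.1) + (8 × 10⁻⁴)(-0.69) = -1.95 × 10⁻⁴.
Δρ = 1025 × (-1.95 × 10⁻⁴) = -0.200 kg m⁻³.
Negative Δρ: lighter below, statically unstable.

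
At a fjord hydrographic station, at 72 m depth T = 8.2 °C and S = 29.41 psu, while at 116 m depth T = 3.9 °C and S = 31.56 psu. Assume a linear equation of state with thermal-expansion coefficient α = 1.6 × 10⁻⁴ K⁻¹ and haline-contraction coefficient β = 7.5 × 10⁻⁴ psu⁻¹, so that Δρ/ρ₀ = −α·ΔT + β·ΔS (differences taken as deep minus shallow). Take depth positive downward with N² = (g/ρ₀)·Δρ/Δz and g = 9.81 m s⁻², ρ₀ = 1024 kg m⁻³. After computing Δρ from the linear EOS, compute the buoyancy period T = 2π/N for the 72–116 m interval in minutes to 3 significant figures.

4.62 min

ΔT = -4.3 K, ΔS = +2.15 psu (deep − shallow).
Δρ/ρ₀ = −αΔT + βΔS = 6.88 × 10⁻⁴ + 1.6125 × 10⁻³ = 2.3005 × 10⁻³, so Δρ ≈ 2.356 kg m⁻³.
N² = (g/ρ₀)·Δρ/Δz = g·(Δρ/ρ₀)/Δz = 9.81 × 2.3005 × 10⁻³ / 44 = 5.1291 × 10⁻⁴ s⁻².
N = √(5.1291 × 10⁻⁴) = 0.022648 rad s⁻¹ → T = 2π/N = 277.43 s = 4.6238 min ≈ 4.62 min.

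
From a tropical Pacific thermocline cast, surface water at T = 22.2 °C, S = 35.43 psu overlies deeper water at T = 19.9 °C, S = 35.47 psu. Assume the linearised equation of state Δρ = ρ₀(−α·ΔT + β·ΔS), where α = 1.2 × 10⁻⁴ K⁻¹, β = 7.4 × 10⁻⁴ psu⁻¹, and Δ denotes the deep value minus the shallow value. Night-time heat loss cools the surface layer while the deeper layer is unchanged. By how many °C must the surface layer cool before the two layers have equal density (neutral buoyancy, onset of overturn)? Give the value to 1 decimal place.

Neutral buoyancy requires Δρ = 0, i.e. −α(T_deep − T_surf′) + β(S_deep − S_surf) = 0.
T_surf′ = T_deep − (β/α)·ΔS = 19.9 − (7.4 × 10⁻⁴/1.2 × 10⁻⁴)·(+0.04) = 19.653 °C.
Cooling required: 22.2 − (19.653) = 2.547 °C.

2.5 °C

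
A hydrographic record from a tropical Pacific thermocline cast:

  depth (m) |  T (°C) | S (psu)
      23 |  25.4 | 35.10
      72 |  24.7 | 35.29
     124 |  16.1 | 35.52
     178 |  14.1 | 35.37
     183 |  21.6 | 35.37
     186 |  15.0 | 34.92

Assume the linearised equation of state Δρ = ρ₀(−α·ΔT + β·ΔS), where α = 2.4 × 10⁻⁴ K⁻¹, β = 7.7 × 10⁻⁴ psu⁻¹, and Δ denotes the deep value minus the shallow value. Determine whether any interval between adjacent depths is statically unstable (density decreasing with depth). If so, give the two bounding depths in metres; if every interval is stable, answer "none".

178–183 m

Evaluate Δρ/ρ₀ = −αΔT + βΔS across each adjacent pair:
  23–72 m: −αΔT+βΔS = −(2.4 × 10⁻⁴)(-0.7)+(7.7 × 10⁻⁴)(+0.19) = 3.1 × 10⁻⁴ → stable
  72–124 m: −αΔT+βΔS = −(2.4 × 10⁻⁴)(-8.6)+(7.7 × 10⁻⁴)(+0.23) = 2.2 × 10⁻³ → stable
  124–178 m: −αΔT+βΔS = −(2.4 × 10⁻⁴)(-2.0)+(7.7 × 10⁻⁴)(-0.15) = 3.6 × 10⁻⁴ → stable
  178–183 m: −αΔT+βΔS = −(2.4 × 10⁻⁴)(+7.5)+(7.7 × 10⁻⁴)(+0.00) = -1.8 × 10⁻³ → UNSTABLE
  183–186 m: −αΔT+βΔS = −(2.4 × 10⁻⁴)(-6.6)+(7.7 × 10⁻⁴)(-0.45) = 1.2 × 10⁻³ → stable
The 178–183 m interval has Δρ < 0: lighter water underlies denser water.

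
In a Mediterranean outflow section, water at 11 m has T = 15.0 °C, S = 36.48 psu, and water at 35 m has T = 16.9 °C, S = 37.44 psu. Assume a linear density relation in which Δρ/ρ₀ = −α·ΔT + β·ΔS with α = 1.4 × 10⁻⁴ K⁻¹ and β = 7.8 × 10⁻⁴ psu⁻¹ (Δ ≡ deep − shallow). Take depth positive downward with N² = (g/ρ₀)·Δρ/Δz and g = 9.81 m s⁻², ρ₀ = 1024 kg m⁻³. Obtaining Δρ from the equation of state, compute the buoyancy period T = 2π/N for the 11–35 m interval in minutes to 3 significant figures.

7.45 min

ΔT = +1.9 K, ΔS = +0.96 psu (deep − shallow).
Δρ/ρ₀ = −αΔT + βΔS = -2.66 × 10⁻⁴ + 7.488 × 10⁻⁴ = 4.828 × 10⁻⁴, so Δρ ≈ 0.4944 kg m⁻³.
N² = (g/ρ₀)·Δρ/Δz = g·(Δρ/ρ₀)/Δz = 9.81 × 4.828 × 10⁻⁴ / 24 = 1.9734 × 10⁻⁴ s⁻².
N = √(1.9734 × 10⁻⁴) = 0.014048 rad s⁻¹ → T = 2π/N = 447.27 s = 7.4545 min ≈ 7.45 min.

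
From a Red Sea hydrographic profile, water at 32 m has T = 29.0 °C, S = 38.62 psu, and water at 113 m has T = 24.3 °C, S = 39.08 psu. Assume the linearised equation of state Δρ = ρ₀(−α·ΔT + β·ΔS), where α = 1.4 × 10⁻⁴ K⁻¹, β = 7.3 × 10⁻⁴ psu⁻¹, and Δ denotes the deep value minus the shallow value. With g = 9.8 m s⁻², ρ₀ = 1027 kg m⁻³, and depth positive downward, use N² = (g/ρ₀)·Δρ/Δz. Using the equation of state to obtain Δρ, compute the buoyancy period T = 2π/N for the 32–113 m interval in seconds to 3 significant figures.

573 s

ΔT = -4.7 K, ΔS = +0.46 psu (deep − shallow).
Δρ/ρ₀ = −αΔT + βΔS = 6.58 × 10⁻⁴ + 3.358 × 10⁻⁴ = 9.938 × 10⁻⁴, so Δρ ≈ 1.021 kg m⁻³.
N² = (g/ρ₀)·Δρ/Δz = g·(Δρ/ρ₀)/Δz = 9.8 × 9.938 × 10⁻⁴ / 81 = 1.2024 × 10⁻⁴ s⁻².
N = √(1.2024 × 10⁻⁴) = 0.010965 rad s⁻¹ → T = 2π/N = 573.02 s ≈ 573 s.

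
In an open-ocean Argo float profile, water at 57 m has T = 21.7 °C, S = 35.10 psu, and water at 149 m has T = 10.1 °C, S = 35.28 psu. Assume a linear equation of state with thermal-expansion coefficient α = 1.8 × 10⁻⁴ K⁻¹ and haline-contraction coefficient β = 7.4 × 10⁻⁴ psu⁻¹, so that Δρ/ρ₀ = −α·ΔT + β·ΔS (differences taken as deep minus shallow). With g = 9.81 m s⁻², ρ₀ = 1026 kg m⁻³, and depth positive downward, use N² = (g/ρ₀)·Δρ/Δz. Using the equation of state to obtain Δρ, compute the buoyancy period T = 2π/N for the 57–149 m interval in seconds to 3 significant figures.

ΔT = -11.6 K, ΔS = +0.18 psu (deep − shallow).
Δρ/ρ₀ = −αΔT + βΔS = 2.088 × 10⁻³ + 1.332 × 10⁻⁴ = 2.2212 × 10⁻³, so Δρ ≈ 2.279 kg m⁻³.
N² = (g/ρ₀)·Δρ/Δz = g·(Δρ/ρ₀)/Δz = 9.81 × 2.2212 × 10⁻³ / 92 = 2.3685 × 10⁻⁴ s⁻².
N = √(2.3685 × 10⁻⁴) = 0.015390 rad s⁻¹ → T = 2π/N = 408.26 s ≈ 408 s.

408 s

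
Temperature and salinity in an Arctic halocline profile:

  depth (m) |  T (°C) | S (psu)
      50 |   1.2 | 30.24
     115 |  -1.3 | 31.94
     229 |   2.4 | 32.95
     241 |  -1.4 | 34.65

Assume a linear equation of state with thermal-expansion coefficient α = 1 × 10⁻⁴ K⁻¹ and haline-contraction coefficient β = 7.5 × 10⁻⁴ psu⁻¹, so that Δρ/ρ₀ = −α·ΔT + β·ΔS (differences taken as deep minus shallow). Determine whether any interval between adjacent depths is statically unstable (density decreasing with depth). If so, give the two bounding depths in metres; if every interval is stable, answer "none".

Evaluate Δρ/ρ₀ = −αΔT + βΔS across each adjacent pair:
  50–115 m: −αΔT+βΔS = −(1 × 10⁻⁴)(-2.5)+(7.5 × 10⁻⁴)(+1.70) = 1.5 × 10⁻³ → stable
  115–229 m: −αΔT+βΔS = −(1 × 10⁻⁴)(+3.7)+(7.5 × 10⁻⁴)(+1.01) = 3.9 × 10⁻⁴ → stable
  229–241 m: −αΔT+βΔS = −(1 × 10⁻⁴)(-3.8)+(7.5 × 10⁻⁴)(+1.70) = 1.7 × 10⁻³ → stable
Every interval has Δρ > 0: the column is stably stratified throughout.

none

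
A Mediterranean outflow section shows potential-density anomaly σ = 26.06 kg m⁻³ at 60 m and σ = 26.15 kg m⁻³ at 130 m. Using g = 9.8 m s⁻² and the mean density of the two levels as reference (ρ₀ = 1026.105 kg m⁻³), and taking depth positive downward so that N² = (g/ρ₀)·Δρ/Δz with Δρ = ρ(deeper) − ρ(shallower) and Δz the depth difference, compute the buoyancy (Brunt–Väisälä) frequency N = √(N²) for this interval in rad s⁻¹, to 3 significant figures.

Δρ = 1026.15 − 1026.06 = 0.09 kg m⁻³ over Δz = 130 − 60 = 70 m.
N² = (9.8/1026.105) × (0.09/70) = 1.2279 × 10⁻⁵ s⁻².
N = √(1.2279 × 10⁻⁵) = 3.5041 × 10⁻³ rad s⁻¹ ≈ 3.50 × 10⁻³ rad s⁻¹.
A positive N² confirms static stability across the interval.

3.50 × 10⁻³ rad s⁻¹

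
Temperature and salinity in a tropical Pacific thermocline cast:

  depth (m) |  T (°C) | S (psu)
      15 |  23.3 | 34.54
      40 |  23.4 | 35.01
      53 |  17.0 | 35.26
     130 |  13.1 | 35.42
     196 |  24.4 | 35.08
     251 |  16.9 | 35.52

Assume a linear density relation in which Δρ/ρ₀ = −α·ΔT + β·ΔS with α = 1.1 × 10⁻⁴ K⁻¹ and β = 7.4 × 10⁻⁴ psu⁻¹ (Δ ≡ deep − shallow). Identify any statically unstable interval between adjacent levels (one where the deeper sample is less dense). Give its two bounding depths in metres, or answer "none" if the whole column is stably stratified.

Evaluate Δρ/ρ₀ = −αΔT + βΔS across each adjacent pair:
  15–40 m: −αΔT+βΔS = −(1.1 × 10⁻⁴)(+0.1)+(7.4 × 10⁻⁴)(+0.47) = 3.4 × 10⁻⁴ → stable
  40–53 m: −αΔT+βΔS = −(1.1 × 10⁻⁴)(-6.4)+(7.4 × 10⁻⁴)(+0.25) = 8.9 × 10⁻⁴ → stable
  53–130 m: −αΔT+βΔS = −(1.1 × 10⁻⁴)(-3.9)+(7.4 × 10⁻⁴)(+0.16) = 5.5 × 10⁻⁴ → stable
  130–196 m: −αΔT+βΔS = −(1.1 × 10⁻⁴)(+11.3)+(7.4 × 10⁻⁴)(-0.34) = -1.5 × 10⁻³ → UNSTABLE
  196–251 m: −αΔT+βΔS = −(1.1 × 10⁻⁴)(-7.5)+(7.4 × 10⁻⁴)(+0.44) = 1.2 × 10⁻³ → stable
The 130–196 m interval has Δρ < 0: lighter water underlies denser water.

130–196 m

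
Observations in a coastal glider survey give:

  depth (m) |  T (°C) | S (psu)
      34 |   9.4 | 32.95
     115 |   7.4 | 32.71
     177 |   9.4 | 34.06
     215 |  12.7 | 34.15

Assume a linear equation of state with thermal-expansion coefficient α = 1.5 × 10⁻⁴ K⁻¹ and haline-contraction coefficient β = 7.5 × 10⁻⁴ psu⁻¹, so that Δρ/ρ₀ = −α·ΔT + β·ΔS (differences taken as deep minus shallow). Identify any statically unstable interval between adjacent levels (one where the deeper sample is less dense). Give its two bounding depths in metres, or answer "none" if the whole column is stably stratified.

Evaluate Δρ/ρ₀ = −αΔT + βΔS across each adjacent pair:
  34–115 m: −αΔT+βΔS = −(1.5 × 10⁻⁴)(-2.0)+(7.5 × 10⁻⁴)(-0.24) = 1.2 × 10⁻⁴ → stable
  115–177 m: −αΔT+βΔS = −(1.5 × 10⁻⁴)(+2.0)+(7.5 × 10⁻⁴)(+1.35) = 7.1 × 10⁻⁴ → stable
  177–215 m: −αΔT+βΔS = −(1.5 × 10⁻⁴)(+3.3)+(7.5 × 10⁻⁴)(+0.09) = -4.3 × 10⁻⁴ → UNSTABLE
The 177–215 m interval has Δρ < 0: lighter water underlies denser water.

177–215 m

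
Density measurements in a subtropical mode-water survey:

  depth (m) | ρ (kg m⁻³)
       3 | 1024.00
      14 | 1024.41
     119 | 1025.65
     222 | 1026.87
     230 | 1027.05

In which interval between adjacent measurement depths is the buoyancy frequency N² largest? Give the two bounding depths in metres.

3–14 m

Compute the density gradient over each adjacent pair:
  3–14 m: Δρ/Δz = 0.41/11 = 0.037 kg m⁻⁴
  14–119 m: Δρ/Δz = 1.24/105 = 0.012 kg m⁻⁴
  119–222 m: Δρ/Δz = 1.22/103 = 0.012 kg m⁻⁴
  222–230 m: Δρ/Δz = 0.18/8 = 0.022 kg m⁻⁴
The largest gradient is in the 3–14 m interval — the pycnocline.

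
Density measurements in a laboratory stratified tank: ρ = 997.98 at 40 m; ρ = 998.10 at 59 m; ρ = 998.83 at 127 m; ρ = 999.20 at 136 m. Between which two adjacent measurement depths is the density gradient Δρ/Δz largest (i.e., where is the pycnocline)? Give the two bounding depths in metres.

127–136 m

Compute the density gradient over each adjacent pair:
  40–59 m: Δρ/Δz = 0.12/19 = 6.3 × 10⁻³ kg m⁻⁴
  59–127 m: Δρ/Δz = 0.73/68 = 0.011 kg m⁻⁴
  127–136 m: Δρ/Δz = 0.37/9 = 0.041 kg m⁻⁴
The largest gradient is in the 127–136 m interval — the pycnocline.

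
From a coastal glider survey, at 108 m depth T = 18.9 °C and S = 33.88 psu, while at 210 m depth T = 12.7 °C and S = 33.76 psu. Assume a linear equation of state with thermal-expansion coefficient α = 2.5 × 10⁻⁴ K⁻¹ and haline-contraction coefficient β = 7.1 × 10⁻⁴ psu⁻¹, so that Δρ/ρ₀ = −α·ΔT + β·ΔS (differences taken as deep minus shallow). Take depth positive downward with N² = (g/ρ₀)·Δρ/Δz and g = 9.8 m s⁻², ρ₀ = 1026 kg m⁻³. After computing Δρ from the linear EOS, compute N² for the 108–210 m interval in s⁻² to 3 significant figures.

1.41 × 10⁻⁴ s⁻²

ΔT = -6.2 K, ΔS = -0.12 psu (deep − shallow).
Δρ/ρ₀ = −αΔT + βΔS = 1.55 × 10⁻³ − 8.52 × 10⁻⁵ = 1.4648 × 10⁻³, so Δρ ≈ 1.503 kg m⁻³.
N² = (g/ρ₀)·Δρ/Δz = g·(Δρ/ρ₀)/Δz = 9.8 × 1.4648 × 10⁻³ / 102 = 1.4074 × 10⁻⁴ s⁻² ≈ 1.41 × 10⁻⁴ s⁻².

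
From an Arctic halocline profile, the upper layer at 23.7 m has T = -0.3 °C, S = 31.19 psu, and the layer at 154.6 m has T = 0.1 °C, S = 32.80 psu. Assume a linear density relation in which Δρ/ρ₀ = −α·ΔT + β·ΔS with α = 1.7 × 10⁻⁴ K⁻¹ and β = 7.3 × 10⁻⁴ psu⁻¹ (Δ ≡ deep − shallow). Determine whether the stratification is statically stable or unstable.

stable

ΔT = 0.1 − -0.3 = +0.4 K and ΔS = 32.80 − 31.19 = +1.61 psu (deep − shallow).
−αΔT = -6.80 × 10⁻⁵; βΔS = 1.1753 × 10⁻³; sum Δρ/ρ₀ = 1.1073 × 10⁻³.
Δρ/ρ₀ > 0, so Δρ > 0: deeper water is denser → statically stable.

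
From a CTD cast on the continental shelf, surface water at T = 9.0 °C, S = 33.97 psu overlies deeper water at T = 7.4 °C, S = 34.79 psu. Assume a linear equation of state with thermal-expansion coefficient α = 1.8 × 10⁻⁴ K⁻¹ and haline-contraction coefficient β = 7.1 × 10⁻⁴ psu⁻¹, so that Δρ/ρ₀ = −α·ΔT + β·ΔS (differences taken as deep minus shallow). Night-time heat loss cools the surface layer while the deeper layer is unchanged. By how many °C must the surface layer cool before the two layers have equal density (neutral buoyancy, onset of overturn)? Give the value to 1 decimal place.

4.8 °C

Neutral buoyancy requires Δρ = 0, i.e. −α(T_deep − T_surf′) + β(S_deep − S_surf) = 0.
T_surf′ = T_deep − (β/α)·ΔS = 7.4 − (7.1 × 10⁻⁴/1.8 × 10⁻⁴)·(+0.82) = 4.166 °C.
Cooling required: 9.0 − (4.166) = 4.834 °C.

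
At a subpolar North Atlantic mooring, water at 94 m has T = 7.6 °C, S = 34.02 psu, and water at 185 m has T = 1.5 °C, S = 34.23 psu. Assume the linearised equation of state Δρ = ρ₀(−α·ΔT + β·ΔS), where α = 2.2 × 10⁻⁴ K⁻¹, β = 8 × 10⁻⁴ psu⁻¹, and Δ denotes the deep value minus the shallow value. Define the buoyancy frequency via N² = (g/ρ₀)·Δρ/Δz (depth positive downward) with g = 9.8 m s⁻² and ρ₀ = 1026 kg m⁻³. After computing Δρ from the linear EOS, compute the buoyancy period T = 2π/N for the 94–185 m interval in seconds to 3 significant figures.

ΔT = -6.1 K, ΔS = +0.21 psu (deep − shallow).
Δρ/ρ₀ = −αΔT + βΔS = 1.342 × 10⁻³ + 1.68 × 10⁻⁴ = 1.51 × 10⁻³, so Δρ ≈ 1.549 kg m⁻³.
N² = (g/ρ₀)·Δρ/Δz = g·(Δρ/ρ₀)/Δz = 9.8 × 1.51 × 10⁻³ / 91 = 1.6262 × 10⁻⁴ s⁻².
N = √(1.6262 × 10⁻⁴) = 0.012752 rad s⁻¹ → T = 2π/N = 492.72 s ≈ 493 s.

493 s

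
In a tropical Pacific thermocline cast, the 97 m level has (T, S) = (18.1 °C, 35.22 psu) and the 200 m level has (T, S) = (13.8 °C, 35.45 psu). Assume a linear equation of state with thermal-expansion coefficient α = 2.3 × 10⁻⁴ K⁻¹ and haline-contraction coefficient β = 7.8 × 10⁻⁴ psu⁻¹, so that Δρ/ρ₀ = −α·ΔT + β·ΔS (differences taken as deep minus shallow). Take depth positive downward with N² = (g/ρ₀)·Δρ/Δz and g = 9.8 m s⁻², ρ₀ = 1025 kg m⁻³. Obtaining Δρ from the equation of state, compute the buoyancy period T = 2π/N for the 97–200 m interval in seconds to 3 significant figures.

ΔT = -4.3 K, ΔS = +0.23 psu (deep − shallow).
Δρ/ρ₀ = −αΔT + βΔS = 9.89 × 10⁻⁴ + 1.794 × 10⁻⁴ = 1.1684 × 10⁻³, so Δρ ≈ 1.198 kg m⁻³.
N² = (g/ρ₀)·Δρ/Δz = g·(Δρ/ρ₀)/Δz = 9.8 × 1.1684 × 10⁻³ / 103 = 1.1117 × 10⁻⁴ s⁻².
N = √(1.1117 × 10⁻⁴) = 0.010544 rad s⁻¹ → T = 2π/N = 595.90 s ≈ 596 s.

596 s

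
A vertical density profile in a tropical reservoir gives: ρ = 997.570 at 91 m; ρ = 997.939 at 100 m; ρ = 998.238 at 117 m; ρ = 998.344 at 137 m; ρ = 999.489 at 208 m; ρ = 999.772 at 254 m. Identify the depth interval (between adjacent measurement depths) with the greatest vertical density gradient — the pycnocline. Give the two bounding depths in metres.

Compute the density gradient over each adjacent pair:
  91–100 m: Δρ/Δz = 0.369/9 = 0.041 kg m⁻⁴
  100–117 m: Δρ/Δz = 0.299/17 = 0.018 kg m⁻⁴
  117–137 m: Δρ/Δz = 0.106/20 = 5.3 × 10⁻³ kg m⁻⁴
  137–208 m: Δρ/Δz = 1.145/71 = 0.016 kg m⁻⁴
  208–254 m: Δρ/Δz = 0.283/46 = 6.2 × 10⁻³ kg m⁻⁴
The largest gradient is in the 91–100 m interval — the pycnocline.

91–100 m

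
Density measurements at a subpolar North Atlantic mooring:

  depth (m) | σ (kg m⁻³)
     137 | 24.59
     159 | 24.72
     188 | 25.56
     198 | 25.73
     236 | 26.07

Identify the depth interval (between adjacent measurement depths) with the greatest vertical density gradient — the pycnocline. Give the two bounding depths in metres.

159–188 m

Compute the density gradient over each adjacent pair:
  137–159 m: Δρ/Δz = 0.13/22 = 5.9 × 10⁻³ kg m⁻⁴
  159–188 m: Δρ/Δz = 0.84/29 = 0.029 kg m⁻⁴
  188–198 m: Δρ/Δz = 0.17/10 = 0.017 kg m⁻⁴
  198–236 m: Δρ/Δz = 0.34/38 = 8.9 × 10⁻³ kg m⁻⁴
The largest gradient is in the 159–188 m interval — the pycnocline.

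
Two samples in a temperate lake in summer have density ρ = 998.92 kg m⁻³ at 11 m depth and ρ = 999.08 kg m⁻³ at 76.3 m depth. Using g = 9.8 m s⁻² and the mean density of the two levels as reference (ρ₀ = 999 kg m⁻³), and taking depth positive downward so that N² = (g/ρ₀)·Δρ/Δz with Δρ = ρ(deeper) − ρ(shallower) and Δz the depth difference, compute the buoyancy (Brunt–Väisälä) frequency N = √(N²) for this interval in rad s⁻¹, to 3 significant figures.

4.90 × 10⁻³ rad s⁻¹

Δρ = 999.08 − 998.92 = 0.16 kg m⁻³ over Δz = 76.3 − 11 = 65.3 m.
N² = (9.8/999) × (0.16/65.3) = 2.4036 × 10⁻⁵ s⁻².
N = √(2.4036 × 10⁻⁵) = 4.9027 × 10⁻³ rad s⁻¹ ≈ 4.90 × 10⁻³ rad s⁻¹.
Since Δρ > 0 the layer is stably stratified.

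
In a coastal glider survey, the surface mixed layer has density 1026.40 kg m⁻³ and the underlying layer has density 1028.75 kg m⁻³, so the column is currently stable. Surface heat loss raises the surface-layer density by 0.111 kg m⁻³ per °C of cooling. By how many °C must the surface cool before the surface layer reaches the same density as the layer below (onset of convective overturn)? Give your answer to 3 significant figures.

Density deficit of the surface layer: 1028.75 − 1026.40 = 2.35 kg m⁻³.
Required change = 2.35 / 0.111 = 21.2 °C.

21.2 °C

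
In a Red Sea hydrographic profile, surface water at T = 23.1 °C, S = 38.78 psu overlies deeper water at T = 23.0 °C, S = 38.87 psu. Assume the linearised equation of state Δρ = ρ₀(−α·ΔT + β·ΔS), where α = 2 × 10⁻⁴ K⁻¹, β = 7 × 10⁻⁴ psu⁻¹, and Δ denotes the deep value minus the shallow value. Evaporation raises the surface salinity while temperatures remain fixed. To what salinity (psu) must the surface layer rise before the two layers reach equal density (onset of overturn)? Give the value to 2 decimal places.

Neutral buoyancy requires −α(T_deep − T_surf) + β(S_deep − S_surf′) = 0.
S_surf′ = S_deep − (α/β)·ΔT = 38.87 − (2 × 10⁻⁴/7 × 10⁻⁴)·(-0.1) = 38.8986 psu.
Increase required: 38.8986 − 38.78 = 0.1186 psu.

38.90 psu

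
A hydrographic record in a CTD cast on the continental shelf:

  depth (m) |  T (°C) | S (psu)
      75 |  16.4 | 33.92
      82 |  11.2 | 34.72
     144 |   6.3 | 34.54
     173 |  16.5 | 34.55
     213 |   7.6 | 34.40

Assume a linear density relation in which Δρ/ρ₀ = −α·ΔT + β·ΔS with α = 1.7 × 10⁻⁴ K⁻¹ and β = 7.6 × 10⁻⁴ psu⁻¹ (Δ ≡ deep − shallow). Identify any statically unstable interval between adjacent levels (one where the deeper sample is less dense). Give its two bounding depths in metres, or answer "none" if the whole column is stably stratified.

144–173 m

Evaluate Δρ/ρ₀ = −αΔT + βΔS across each adjacent pair:
  75–82 m: −αΔT+βΔS = −(1.7 × 10⁻⁴)(-5.2)+(7.6 × 10⁻⁴)(+0.80) = 1.5 × 10⁻³ → stable
  82–144 m: −αΔT+βΔS = −(1.7 × 10⁻⁴)(-4.9)+(7.6 × 10⁻⁴)(-0.18) = 7.0 × 10⁻⁴ → stable
  144–173 m: −αΔT+βΔS = −(1.7 × 10⁻⁴)(+10.2)+(7.6 × 10⁻⁴)(+0.01) = -1.7 × 10⁻³ → UNSTABLE
  173–213 m: −αΔT+βΔS = −(1.7 × 10⁻⁴)(-8.9)+(7.6 × 10⁻⁴)(-0.15) = 1.4 × 10⁻³ → stable
The 144–173 m interval has Δρ < 0: lighter water underlies denser water.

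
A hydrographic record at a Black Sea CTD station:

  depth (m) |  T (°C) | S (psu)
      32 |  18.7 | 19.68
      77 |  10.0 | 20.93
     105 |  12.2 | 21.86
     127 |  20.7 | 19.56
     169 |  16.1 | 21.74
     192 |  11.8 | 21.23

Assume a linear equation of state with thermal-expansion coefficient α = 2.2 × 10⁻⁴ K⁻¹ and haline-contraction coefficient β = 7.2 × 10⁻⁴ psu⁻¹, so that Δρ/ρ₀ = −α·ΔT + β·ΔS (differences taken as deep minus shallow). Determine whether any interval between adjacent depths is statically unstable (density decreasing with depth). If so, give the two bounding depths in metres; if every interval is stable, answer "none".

Evaluate Δρ/ρ₀ = −αΔT + βΔS across each adjacent pair:
  32–77 m: −αΔT+βΔS = −(2.2 × 10⁻⁴)(-8.7)+(7.2 × 10⁻⁴)(+1.25) = 2.8 × 10⁻³ → stable
  77–105 m: −αΔT+βΔS = −(2.2 × 10⁻⁴)(+2.2)+(7.2 × 10⁻⁴)(+0.93) = 1.9 × 10⁻⁴ → stable
  105–127 m: −αΔT+βΔS = −(2.2 × 10⁻⁴)(+8.5)+(7.2 × 10⁻⁴)(-2.30) = -3.5 × 10⁻³ → UNSTABLE
  127–169 m: −αΔT+βΔS = −(2.2 × 10⁻⁴)(-4.6)+(7.2 × 10⁻⁴)(+2.18) = 2.6 × 10⁻³ → stable
  169–192 m: −αΔT+βΔS = −(2.2 × 10⁻⁴)(-4.3)+(7.2 × 10⁻⁴)(-0.51) = 5.8 × 10⁻⁴ → stable
The 105–127 m interval has Δρ < 0: lighter water underlies denser water.

105–127 m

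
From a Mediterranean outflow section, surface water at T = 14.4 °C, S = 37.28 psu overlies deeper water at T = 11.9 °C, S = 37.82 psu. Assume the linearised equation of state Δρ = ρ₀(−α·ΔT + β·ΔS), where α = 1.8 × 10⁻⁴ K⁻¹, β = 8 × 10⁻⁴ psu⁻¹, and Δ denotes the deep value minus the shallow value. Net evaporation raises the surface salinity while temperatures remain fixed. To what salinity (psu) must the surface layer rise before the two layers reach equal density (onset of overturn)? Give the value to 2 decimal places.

Neutral buoyancy requires −α(T_deep − T_surf) + β(S_deep − S_surf′) = 0.
S_surf′ = S_deep − (α/β)·ΔT = 37.82 − (1.8 × 10⁻⁴/8 × 10⁻⁴)·(-2.5) = 38.3825 psu.
Increase required: 38.3825 − 37.28 = 1.1025 psu.

38.38 psu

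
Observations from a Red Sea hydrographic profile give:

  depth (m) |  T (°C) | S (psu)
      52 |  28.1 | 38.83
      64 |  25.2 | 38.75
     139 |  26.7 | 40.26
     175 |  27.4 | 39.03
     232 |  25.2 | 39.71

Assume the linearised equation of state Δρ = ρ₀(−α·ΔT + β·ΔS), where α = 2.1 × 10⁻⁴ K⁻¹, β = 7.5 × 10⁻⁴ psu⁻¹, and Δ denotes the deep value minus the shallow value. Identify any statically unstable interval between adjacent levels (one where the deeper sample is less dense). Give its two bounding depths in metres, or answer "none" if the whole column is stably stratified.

139–175 m

Evaluate Δρ/ρ₀ = −αΔT + βΔS across each adjacent pair:
  52–64 m: −αΔT+βΔS = −(2.1 × 10⁻⁴)(-2.9)+(7.5 × 10⁻⁴)(-0.08) = 5.5 × 10⁻⁴ → stable
  64–139 m: −αΔT+βΔS = −(2.1 × 10⁻⁴)(+1.5)+(7.5 × 10⁻⁴)(+1.51) = 8.2 × 10⁻⁴ → stable
  139–175 m: −αΔT+βΔS = −(2.1 × 10⁻⁴)(+0.7)+(7.5 × 10⁻⁴)(-1.23) = -1.1 × 10⁻³ → UNSTABLE
  175–232 m: −αΔT+βΔS = −(2.1 × 10⁻⁴)(-2.2)+(7.5 × 10⁻⁴)(+0.68) = 9.7 × 10⁻⁴ → stable
The 139–175 m interval has Δρ < 0: lighter water underlies denser water.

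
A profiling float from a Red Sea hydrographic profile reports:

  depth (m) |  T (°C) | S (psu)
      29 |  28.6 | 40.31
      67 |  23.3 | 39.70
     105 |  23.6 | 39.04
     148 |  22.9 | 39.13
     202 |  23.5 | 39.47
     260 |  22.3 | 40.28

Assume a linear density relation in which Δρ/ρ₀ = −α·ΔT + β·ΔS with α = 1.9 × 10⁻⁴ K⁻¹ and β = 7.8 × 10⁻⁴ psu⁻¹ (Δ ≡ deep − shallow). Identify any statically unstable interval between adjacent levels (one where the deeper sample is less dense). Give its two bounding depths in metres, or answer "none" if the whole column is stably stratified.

67–105 m

Evaluate Δρ/ρ₀ = −αΔT + βΔS across each adjacent pair:
  29–67 m: −αΔT+βΔS = −(1.9 × 10⁻⁴)(-5.3)+(7.8 × 10⁻⁴)(-0.61) = 5.3 × 10⁻⁴ → stable
  67–105 m: −αΔT+βΔS = −(1.9 × 10⁻⁴)(+0.3)+(7.8 × 10⁻⁴)(-0.66) = -5.7 × 10⁻⁴ → UNSTABLE
  105–148 m: −αΔT+βΔS = −(1.9 × 10⁻⁴)(-0.7)+(7.8 × 10⁻⁴)(+0.09) = 2.0 × 10⁻⁴ → stable
  148–202 m: −αΔT+βΔS = −(1.9 × 10⁻⁴)(+0.6)+(7.8 × 10⁻⁴)(+0.34) = 1.5 × 10⁻⁴ → stable
  202–260 m: −αΔT+βΔS = −(1.9 × 10⁻⁴)(-1.2)+(7.8 × 10⁻⁴)(+0.81) = 8.6 × 10⁻⁴ → stable
The 67–105 m interval has Δρ < 0: lighter water underlies denser water.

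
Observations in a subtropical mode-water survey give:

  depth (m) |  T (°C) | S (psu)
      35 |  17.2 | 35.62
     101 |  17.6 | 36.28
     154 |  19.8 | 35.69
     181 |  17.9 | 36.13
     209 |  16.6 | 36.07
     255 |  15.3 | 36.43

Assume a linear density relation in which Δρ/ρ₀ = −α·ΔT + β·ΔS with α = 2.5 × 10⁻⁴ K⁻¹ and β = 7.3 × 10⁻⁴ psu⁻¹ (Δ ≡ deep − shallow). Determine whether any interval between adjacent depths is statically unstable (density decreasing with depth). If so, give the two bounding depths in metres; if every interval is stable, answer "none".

Evaluate Δρ/ρ₀ = −αΔT + βΔS across each adjacent pair:
  35–101 m: −αΔT+βΔS = −(2.5 × 10⁻⁴)(+0.4)+(7.3 × 10⁻⁴)(+0.66) = 3.8 × 10⁻⁴ → stable
  101–154 m: −αΔT+βΔS = −(2.5 × 10⁻⁴)(+2.2)+(7.3 × 10⁻⁴)(-0.59) = -9.8 × 10⁻⁴ → UNSTABLE
  154–181 m: −αΔT+βΔS = −(2.5 × 10⁻⁴)(-1.9)+(7.3 × 10⁻⁴)(+0.44) = 8.0 × 10⁻⁴ → stable
  181–209 m: −αΔT+βΔS = −(2.5 × 10⁻⁴)(-1.3)+(7.3 × 10⁻⁴)(-0.06) = 2.8 × 10⁻⁴ → stable
  209–255 m: −αΔT+βΔS = −(2.5 × 10⁻⁴)(-1.3)+(7.3 × 10⁻⁴)(+0.36) = 5.9 × 10⁻⁴ → stable
The 101–154 m interval has Δρ < 0: lighter water underlies denser water.

101–154 m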